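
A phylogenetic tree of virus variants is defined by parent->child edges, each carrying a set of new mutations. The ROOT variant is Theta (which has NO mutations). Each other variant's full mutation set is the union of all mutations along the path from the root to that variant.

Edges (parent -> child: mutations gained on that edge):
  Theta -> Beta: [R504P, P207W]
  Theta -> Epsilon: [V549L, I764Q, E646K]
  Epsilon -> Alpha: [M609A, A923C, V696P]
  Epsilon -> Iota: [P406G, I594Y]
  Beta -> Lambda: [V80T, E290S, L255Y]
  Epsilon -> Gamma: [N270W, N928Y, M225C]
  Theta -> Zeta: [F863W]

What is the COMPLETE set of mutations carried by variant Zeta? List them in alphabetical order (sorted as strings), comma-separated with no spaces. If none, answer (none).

Answer: F863W

Derivation:
At Theta: gained [] -> total []
At Zeta: gained ['F863W'] -> total ['F863W']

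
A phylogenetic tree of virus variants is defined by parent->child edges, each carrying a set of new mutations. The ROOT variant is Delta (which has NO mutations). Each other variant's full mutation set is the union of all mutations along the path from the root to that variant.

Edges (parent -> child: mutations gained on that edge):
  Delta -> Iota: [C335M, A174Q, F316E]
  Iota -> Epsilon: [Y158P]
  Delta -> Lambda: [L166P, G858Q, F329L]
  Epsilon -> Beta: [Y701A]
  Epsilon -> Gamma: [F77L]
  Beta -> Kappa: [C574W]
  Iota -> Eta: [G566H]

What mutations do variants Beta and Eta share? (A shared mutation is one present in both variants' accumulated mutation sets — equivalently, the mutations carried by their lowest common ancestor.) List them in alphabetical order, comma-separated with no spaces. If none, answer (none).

Answer: A174Q,C335M,F316E

Derivation:
Accumulating mutations along path to Beta:
  At Delta: gained [] -> total []
  At Iota: gained ['C335M', 'A174Q', 'F316E'] -> total ['A174Q', 'C335M', 'F316E']
  At Epsilon: gained ['Y158P'] -> total ['A174Q', 'C335M', 'F316E', 'Y158P']
  At Beta: gained ['Y701A'] -> total ['A174Q', 'C335M', 'F316E', 'Y158P', 'Y701A']
Mutations(Beta) = ['A174Q', 'C335M', 'F316E', 'Y158P', 'Y701A']
Accumulating mutations along path to Eta:
  At Delta: gained [] -> total []
  At Iota: gained ['C335M', 'A174Q', 'F316E'] -> total ['A174Q', 'C335M', 'F316E']
  At Eta: gained ['G566H'] -> total ['A174Q', 'C335M', 'F316E', 'G566H']
Mutations(Eta) = ['A174Q', 'C335M', 'F316E', 'G566H']
Intersection: ['A174Q', 'C335M', 'F316E', 'Y158P', 'Y701A'] ∩ ['A174Q', 'C335M', 'F316E', 'G566H'] = ['A174Q', 'C335M', 'F316E']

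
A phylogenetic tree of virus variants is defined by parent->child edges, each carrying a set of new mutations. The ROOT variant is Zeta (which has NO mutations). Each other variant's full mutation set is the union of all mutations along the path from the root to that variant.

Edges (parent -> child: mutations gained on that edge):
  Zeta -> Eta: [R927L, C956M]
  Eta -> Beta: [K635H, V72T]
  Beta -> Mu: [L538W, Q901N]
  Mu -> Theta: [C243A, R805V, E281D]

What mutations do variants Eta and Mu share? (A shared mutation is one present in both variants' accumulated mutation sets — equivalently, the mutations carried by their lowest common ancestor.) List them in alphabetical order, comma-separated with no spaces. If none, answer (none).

Answer: C956M,R927L

Derivation:
Accumulating mutations along path to Eta:
  At Zeta: gained [] -> total []
  At Eta: gained ['R927L', 'C956M'] -> total ['C956M', 'R927L']
Mutations(Eta) = ['C956M', 'R927L']
Accumulating mutations along path to Mu:
  At Zeta: gained [] -> total []
  At Eta: gained ['R927L', 'C956M'] -> total ['C956M', 'R927L']
  At Beta: gained ['K635H', 'V72T'] -> total ['C956M', 'K635H', 'R927L', 'V72T']
  At Mu: gained ['L538W', 'Q901N'] -> total ['C956M', 'K635H', 'L538W', 'Q901N', 'R927L', 'V72T']
Mutations(Mu) = ['C956M', 'K635H', 'L538W', 'Q901N', 'R927L', 'V72T']
Intersection: ['C956M', 'R927L'] ∩ ['C956M', 'K635H', 'L538W', 'Q901N', 'R927L', 'V72T'] = ['C956M', 'R927L']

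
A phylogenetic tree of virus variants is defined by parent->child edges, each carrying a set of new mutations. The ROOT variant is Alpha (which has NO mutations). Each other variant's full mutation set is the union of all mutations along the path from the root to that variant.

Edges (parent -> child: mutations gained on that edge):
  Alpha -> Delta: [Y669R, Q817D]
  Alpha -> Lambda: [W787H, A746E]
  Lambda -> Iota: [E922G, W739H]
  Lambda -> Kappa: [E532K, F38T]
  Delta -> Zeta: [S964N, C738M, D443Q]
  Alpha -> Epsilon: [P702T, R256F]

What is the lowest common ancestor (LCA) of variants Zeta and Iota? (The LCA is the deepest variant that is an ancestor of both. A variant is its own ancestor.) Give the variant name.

Answer: Alpha

Derivation:
Path from root to Zeta: Alpha -> Delta -> Zeta
  ancestors of Zeta: {Alpha, Delta, Zeta}
Path from root to Iota: Alpha -> Lambda -> Iota
  ancestors of Iota: {Alpha, Lambda, Iota}
Common ancestors: {Alpha}
Walk up from Iota: Iota (not in ancestors of Zeta), Lambda (not in ancestors of Zeta), Alpha (in ancestors of Zeta)
Deepest common ancestor (LCA) = Alpha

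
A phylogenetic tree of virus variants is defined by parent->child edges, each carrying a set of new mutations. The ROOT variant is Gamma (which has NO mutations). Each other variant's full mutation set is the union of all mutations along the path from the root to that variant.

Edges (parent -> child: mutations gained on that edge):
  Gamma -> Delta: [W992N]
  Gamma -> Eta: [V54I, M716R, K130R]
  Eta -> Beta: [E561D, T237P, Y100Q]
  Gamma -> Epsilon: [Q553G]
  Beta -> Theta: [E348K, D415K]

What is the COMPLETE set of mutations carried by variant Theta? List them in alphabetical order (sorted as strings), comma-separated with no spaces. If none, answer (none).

Answer: D415K,E348K,E561D,K130R,M716R,T237P,V54I,Y100Q

Derivation:
At Gamma: gained [] -> total []
At Eta: gained ['V54I', 'M716R', 'K130R'] -> total ['K130R', 'M716R', 'V54I']
At Beta: gained ['E561D', 'T237P', 'Y100Q'] -> total ['E561D', 'K130R', 'M716R', 'T237P', 'V54I', 'Y100Q']
At Theta: gained ['E348K', 'D415K'] -> total ['D415K', 'E348K', 'E561D', 'K130R', 'M716R', 'T237P', 'V54I', 'Y100Q']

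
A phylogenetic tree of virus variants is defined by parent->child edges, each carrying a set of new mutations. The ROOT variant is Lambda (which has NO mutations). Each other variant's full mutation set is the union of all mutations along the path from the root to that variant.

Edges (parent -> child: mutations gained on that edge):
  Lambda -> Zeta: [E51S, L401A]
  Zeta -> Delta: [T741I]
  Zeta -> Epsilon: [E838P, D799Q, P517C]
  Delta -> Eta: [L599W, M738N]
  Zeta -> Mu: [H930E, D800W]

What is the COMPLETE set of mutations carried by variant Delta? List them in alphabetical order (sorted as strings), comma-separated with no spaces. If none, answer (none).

At Lambda: gained [] -> total []
At Zeta: gained ['E51S', 'L401A'] -> total ['E51S', 'L401A']
At Delta: gained ['T741I'] -> total ['E51S', 'L401A', 'T741I']

Answer: E51S,L401A,T741I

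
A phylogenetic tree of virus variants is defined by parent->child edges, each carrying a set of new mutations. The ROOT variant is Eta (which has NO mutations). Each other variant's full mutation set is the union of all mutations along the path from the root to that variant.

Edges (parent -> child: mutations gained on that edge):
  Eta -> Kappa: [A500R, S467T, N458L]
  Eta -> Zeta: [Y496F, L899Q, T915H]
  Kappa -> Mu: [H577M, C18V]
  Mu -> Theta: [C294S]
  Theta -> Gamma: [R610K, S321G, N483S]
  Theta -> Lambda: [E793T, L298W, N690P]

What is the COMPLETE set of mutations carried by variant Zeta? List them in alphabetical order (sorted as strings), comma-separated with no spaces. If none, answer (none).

Answer: L899Q,T915H,Y496F

Derivation:
At Eta: gained [] -> total []
At Zeta: gained ['Y496F', 'L899Q', 'T915H'] -> total ['L899Q', 'T915H', 'Y496F']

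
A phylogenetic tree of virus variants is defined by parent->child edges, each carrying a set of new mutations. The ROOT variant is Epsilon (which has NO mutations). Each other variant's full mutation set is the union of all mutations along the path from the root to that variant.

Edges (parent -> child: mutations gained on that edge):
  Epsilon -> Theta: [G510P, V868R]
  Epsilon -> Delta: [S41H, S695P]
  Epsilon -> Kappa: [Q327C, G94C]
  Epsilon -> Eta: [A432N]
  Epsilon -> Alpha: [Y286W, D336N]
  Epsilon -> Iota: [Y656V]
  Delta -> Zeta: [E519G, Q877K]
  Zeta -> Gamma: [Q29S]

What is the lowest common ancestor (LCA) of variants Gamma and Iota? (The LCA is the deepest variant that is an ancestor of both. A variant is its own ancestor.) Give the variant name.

Answer: Epsilon

Derivation:
Path from root to Gamma: Epsilon -> Delta -> Zeta -> Gamma
  ancestors of Gamma: {Epsilon, Delta, Zeta, Gamma}
Path from root to Iota: Epsilon -> Iota
  ancestors of Iota: {Epsilon, Iota}
Common ancestors: {Epsilon}
Walk up from Iota: Iota (not in ancestors of Gamma), Epsilon (in ancestors of Gamma)
Deepest common ancestor (LCA) = Epsilon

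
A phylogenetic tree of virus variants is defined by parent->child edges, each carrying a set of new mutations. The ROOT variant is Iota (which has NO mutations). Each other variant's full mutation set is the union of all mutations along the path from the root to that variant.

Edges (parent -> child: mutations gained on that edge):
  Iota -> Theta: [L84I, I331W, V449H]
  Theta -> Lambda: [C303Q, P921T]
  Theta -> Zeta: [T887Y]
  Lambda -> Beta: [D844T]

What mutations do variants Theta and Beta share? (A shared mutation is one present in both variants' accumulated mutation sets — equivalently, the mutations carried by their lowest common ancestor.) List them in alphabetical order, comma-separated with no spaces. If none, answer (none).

Answer: I331W,L84I,V449H

Derivation:
Accumulating mutations along path to Theta:
  At Iota: gained [] -> total []
  At Theta: gained ['L84I', 'I331W', 'V449H'] -> total ['I331W', 'L84I', 'V449H']
Mutations(Theta) = ['I331W', 'L84I', 'V449H']
Accumulating mutations along path to Beta:
  At Iota: gained [] -> total []
  At Theta: gained ['L84I', 'I331W', 'V449H'] -> total ['I331W', 'L84I', 'V449H']
  At Lambda: gained ['C303Q', 'P921T'] -> total ['C303Q', 'I331W', 'L84I', 'P921T', 'V449H']
  At Beta: gained ['D844T'] -> total ['C303Q', 'D844T', 'I331W', 'L84I', 'P921T', 'V449H']
Mutations(Beta) = ['C303Q', 'D844T', 'I331W', 'L84I', 'P921T', 'V449H']
Intersection: ['I331W', 'L84I', 'V449H'] ∩ ['C303Q', 'D844T', 'I331W', 'L84I', 'P921T', 'V449H'] = ['I331W', 'L84I', 'V449H']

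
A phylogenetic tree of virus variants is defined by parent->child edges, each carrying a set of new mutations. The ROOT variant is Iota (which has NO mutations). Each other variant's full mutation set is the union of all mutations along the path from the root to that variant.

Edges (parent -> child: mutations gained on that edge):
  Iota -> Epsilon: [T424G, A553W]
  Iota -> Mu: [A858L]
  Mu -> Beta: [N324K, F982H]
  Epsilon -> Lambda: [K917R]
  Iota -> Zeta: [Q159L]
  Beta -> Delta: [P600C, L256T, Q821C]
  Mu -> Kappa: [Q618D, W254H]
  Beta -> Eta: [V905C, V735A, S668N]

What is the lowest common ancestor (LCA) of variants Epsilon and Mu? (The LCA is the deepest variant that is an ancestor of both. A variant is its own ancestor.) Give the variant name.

Path from root to Epsilon: Iota -> Epsilon
  ancestors of Epsilon: {Iota, Epsilon}
Path from root to Mu: Iota -> Mu
  ancestors of Mu: {Iota, Mu}
Common ancestors: {Iota}
Walk up from Mu: Mu (not in ancestors of Epsilon), Iota (in ancestors of Epsilon)
Deepest common ancestor (LCA) = Iota

Answer: Iota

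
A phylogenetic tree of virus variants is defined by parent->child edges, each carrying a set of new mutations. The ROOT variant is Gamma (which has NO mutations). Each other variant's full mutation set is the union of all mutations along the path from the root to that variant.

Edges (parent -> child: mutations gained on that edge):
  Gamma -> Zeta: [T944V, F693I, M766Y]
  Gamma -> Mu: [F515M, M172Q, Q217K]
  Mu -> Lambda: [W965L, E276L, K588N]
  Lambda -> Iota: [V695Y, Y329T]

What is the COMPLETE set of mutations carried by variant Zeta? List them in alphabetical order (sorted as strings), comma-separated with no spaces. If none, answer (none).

At Gamma: gained [] -> total []
At Zeta: gained ['T944V', 'F693I', 'M766Y'] -> total ['F693I', 'M766Y', 'T944V']

Answer: F693I,M766Y,T944V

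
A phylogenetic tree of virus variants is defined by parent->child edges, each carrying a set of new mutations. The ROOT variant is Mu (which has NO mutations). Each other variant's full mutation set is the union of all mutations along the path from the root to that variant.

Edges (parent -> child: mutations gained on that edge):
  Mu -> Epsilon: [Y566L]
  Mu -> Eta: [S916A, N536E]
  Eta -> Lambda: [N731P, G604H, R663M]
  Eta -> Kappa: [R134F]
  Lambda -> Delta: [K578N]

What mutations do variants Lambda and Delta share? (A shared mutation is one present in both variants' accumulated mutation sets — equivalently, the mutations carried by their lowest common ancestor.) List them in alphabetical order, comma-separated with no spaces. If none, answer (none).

Answer: G604H,N536E,N731P,R663M,S916A

Derivation:
Accumulating mutations along path to Lambda:
  At Mu: gained [] -> total []
  At Eta: gained ['S916A', 'N536E'] -> total ['N536E', 'S916A']
  At Lambda: gained ['N731P', 'G604H', 'R663M'] -> total ['G604H', 'N536E', 'N731P', 'R663M', 'S916A']
Mutations(Lambda) = ['G604H', 'N536E', 'N731P', 'R663M', 'S916A']
Accumulating mutations along path to Delta:
  At Mu: gained [] -> total []
  At Eta: gained ['S916A', 'N536E'] -> total ['N536E', 'S916A']
  At Lambda: gained ['N731P', 'G604H', 'R663M'] -> total ['G604H', 'N536E', 'N731P', 'R663M', 'S916A']
  At Delta: gained ['K578N'] -> total ['G604H', 'K578N', 'N536E', 'N731P', 'R663M', 'S916A']
Mutations(Delta) = ['G604H', 'K578N', 'N536E', 'N731P', 'R663M', 'S916A']
Intersection: ['G604H', 'N536E', 'N731P', 'R663M', 'S916A'] ∩ ['G604H', 'K578N', 'N536E', 'N731P', 'R663M', 'S916A'] = ['G604H', 'N536E', 'N731P', 'R663M', 'S916A']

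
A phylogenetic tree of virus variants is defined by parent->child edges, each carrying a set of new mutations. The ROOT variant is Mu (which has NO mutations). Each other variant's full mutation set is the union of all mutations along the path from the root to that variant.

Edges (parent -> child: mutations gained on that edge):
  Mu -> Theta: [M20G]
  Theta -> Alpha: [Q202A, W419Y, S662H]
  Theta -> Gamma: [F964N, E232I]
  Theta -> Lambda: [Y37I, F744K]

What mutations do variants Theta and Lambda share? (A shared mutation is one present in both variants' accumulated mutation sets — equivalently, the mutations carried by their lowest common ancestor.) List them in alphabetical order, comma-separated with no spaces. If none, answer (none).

Accumulating mutations along path to Theta:
  At Mu: gained [] -> total []
  At Theta: gained ['M20G'] -> total ['M20G']
Mutations(Theta) = ['M20G']
Accumulating mutations along path to Lambda:
  At Mu: gained [] -> total []
  At Theta: gained ['M20G'] -> total ['M20G']
  At Lambda: gained ['Y37I', 'F744K'] -> total ['F744K', 'M20G', 'Y37I']
Mutations(Lambda) = ['F744K', 'M20G', 'Y37I']
Intersection: ['M20G'] ∩ ['F744K', 'M20G', 'Y37I'] = ['M20G']

Answer: M20G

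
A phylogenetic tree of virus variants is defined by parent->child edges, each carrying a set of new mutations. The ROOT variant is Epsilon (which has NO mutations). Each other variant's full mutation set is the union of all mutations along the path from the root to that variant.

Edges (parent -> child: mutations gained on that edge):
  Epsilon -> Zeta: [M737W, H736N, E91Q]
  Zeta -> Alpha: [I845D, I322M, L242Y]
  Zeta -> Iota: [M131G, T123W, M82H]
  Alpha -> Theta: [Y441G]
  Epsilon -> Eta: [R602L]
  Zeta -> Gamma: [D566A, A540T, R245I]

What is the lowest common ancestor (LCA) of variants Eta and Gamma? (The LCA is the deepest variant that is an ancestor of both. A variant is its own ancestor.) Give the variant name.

Path from root to Eta: Epsilon -> Eta
  ancestors of Eta: {Epsilon, Eta}
Path from root to Gamma: Epsilon -> Zeta -> Gamma
  ancestors of Gamma: {Epsilon, Zeta, Gamma}
Common ancestors: {Epsilon}
Walk up from Gamma: Gamma (not in ancestors of Eta), Zeta (not in ancestors of Eta), Epsilon (in ancestors of Eta)
Deepest common ancestor (LCA) = Epsilon

Answer: Epsilon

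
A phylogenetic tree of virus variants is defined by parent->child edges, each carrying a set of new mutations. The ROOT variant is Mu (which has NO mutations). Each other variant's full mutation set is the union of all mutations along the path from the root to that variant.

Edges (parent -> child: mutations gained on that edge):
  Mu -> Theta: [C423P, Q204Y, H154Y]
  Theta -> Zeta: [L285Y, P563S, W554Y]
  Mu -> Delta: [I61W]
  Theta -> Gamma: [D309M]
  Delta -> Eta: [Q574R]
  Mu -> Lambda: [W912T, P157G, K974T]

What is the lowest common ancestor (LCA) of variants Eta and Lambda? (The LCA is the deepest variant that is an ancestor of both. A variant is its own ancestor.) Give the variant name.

Answer: Mu

Derivation:
Path from root to Eta: Mu -> Delta -> Eta
  ancestors of Eta: {Mu, Delta, Eta}
Path from root to Lambda: Mu -> Lambda
  ancestors of Lambda: {Mu, Lambda}
Common ancestors: {Mu}
Walk up from Lambda: Lambda (not in ancestors of Eta), Mu (in ancestors of Eta)
Deepest common ancestor (LCA) = Mu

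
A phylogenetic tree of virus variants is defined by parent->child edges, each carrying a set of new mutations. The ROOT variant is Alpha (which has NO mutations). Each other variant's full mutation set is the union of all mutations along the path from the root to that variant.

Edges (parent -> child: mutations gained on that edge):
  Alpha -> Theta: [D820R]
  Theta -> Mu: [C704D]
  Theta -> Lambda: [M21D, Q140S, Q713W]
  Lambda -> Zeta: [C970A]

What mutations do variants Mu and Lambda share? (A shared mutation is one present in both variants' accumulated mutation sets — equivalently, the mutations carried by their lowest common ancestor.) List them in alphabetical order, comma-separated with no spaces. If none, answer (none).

Answer: D820R

Derivation:
Accumulating mutations along path to Mu:
  At Alpha: gained [] -> total []
  At Theta: gained ['D820R'] -> total ['D820R']
  At Mu: gained ['C704D'] -> total ['C704D', 'D820R']
Mutations(Mu) = ['C704D', 'D820R']
Accumulating mutations along path to Lambda:
  At Alpha: gained [] -> total []
  At Theta: gained ['D820R'] -> total ['D820R']
  At Lambda: gained ['M21D', 'Q140S', 'Q713W'] -> total ['D820R', 'M21D', 'Q140S', 'Q713W']
Mutations(Lambda) = ['D820R', 'M21D', 'Q140S', 'Q713W']
Intersection: ['C704D', 'D820R'] ∩ ['D820R', 'M21D', 'Q140S', 'Q713W'] = ['D820R']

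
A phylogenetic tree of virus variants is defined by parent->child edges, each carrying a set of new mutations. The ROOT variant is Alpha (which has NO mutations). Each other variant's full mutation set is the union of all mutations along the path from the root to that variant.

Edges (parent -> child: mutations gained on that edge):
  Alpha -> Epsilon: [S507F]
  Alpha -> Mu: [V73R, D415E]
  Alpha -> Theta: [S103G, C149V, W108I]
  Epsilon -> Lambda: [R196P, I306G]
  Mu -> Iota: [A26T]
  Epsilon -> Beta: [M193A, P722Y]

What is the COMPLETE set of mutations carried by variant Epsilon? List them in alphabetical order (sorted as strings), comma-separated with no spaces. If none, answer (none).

Answer: S507F

Derivation:
At Alpha: gained [] -> total []
At Epsilon: gained ['S507F'] -> total ['S507F']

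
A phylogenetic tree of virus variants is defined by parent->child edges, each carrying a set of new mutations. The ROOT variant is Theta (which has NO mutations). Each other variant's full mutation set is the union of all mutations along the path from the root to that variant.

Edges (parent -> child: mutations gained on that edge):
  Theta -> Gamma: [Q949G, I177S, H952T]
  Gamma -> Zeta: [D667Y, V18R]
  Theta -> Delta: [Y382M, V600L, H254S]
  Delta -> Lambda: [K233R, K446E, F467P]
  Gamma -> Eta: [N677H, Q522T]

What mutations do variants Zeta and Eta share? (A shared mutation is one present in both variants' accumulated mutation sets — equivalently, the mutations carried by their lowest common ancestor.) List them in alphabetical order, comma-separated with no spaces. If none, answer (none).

Answer: H952T,I177S,Q949G

Derivation:
Accumulating mutations along path to Zeta:
  At Theta: gained [] -> total []
  At Gamma: gained ['Q949G', 'I177S', 'H952T'] -> total ['H952T', 'I177S', 'Q949G']
  At Zeta: gained ['D667Y', 'V18R'] -> total ['D667Y', 'H952T', 'I177S', 'Q949G', 'V18R']
Mutations(Zeta) = ['D667Y', 'H952T', 'I177S', 'Q949G', 'V18R']
Accumulating mutations along path to Eta:
  At Theta: gained [] -> total []
  At Gamma: gained ['Q949G', 'I177S', 'H952T'] -> total ['H952T', 'I177S', 'Q949G']
  At Eta: gained ['N677H', 'Q522T'] -> total ['H952T', 'I177S', 'N677H', 'Q522T', 'Q949G']
Mutations(Eta) = ['H952T', 'I177S', 'N677H', 'Q522T', 'Q949G']
Intersection: ['D667Y', 'H952T', 'I177S', 'Q949G', 'V18R'] ∩ ['H952T', 'I177S', 'N677H', 'Q522T', 'Q949G'] = ['H952T', 'I177S', 'Q949G']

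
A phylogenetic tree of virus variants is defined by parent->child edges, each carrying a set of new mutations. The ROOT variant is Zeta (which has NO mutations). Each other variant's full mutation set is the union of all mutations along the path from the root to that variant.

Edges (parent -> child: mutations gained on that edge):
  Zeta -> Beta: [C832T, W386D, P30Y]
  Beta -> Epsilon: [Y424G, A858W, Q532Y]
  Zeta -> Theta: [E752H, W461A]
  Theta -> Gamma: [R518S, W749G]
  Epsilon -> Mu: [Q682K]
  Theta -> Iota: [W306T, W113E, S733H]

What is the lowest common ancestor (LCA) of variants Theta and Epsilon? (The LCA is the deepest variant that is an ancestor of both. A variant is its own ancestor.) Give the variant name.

Path from root to Theta: Zeta -> Theta
  ancestors of Theta: {Zeta, Theta}
Path from root to Epsilon: Zeta -> Beta -> Epsilon
  ancestors of Epsilon: {Zeta, Beta, Epsilon}
Common ancestors: {Zeta}
Walk up from Epsilon: Epsilon (not in ancestors of Theta), Beta (not in ancestors of Theta), Zeta (in ancestors of Theta)
Deepest common ancestor (LCA) = Zeta

Answer: Zeta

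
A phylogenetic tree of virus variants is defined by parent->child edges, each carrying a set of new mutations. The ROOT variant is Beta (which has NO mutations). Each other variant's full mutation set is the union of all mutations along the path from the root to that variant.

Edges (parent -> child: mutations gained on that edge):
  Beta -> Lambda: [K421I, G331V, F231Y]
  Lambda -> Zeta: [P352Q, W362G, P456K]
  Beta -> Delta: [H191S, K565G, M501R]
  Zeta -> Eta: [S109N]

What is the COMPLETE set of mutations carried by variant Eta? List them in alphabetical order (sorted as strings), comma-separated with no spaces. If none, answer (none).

At Beta: gained [] -> total []
At Lambda: gained ['K421I', 'G331V', 'F231Y'] -> total ['F231Y', 'G331V', 'K421I']
At Zeta: gained ['P352Q', 'W362G', 'P456K'] -> total ['F231Y', 'G331V', 'K421I', 'P352Q', 'P456K', 'W362G']
At Eta: gained ['S109N'] -> total ['F231Y', 'G331V', 'K421I', 'P352Q', 'P456K', 'S109N', 'W362G']

Answer: F231Y,G331V,K421I,P352Q,P456K,S109N,W362G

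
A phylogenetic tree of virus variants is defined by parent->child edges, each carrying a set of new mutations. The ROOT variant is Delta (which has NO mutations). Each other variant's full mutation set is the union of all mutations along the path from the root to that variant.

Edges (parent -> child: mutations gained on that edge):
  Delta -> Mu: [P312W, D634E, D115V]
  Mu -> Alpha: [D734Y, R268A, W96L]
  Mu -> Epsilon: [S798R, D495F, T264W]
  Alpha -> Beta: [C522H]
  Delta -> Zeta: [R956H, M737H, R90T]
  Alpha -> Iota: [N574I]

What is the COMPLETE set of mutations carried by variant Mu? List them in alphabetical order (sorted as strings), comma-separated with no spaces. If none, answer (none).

Answer: D115V,D634E,P312W

Derivation:
At Delta: gained [] -> total []
At Mu: gained ['P312W', 'D634E', 'D115V'] -> total ['D115V', 'D634E', 'P312W']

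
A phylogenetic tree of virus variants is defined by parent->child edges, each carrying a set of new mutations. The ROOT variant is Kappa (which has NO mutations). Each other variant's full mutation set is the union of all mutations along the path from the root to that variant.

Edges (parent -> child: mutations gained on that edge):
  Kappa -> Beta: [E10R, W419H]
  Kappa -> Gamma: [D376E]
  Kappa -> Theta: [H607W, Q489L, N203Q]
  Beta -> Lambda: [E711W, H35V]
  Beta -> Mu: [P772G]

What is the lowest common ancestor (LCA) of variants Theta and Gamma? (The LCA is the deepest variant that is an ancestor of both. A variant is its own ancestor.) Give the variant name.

Answer: Kappa

Derivation:
Path from root to Theta: Kappa -> Theta
  ancestors of Theta: {Kappa, Theta}
Path from root to Gamma: Kappa -> Gamma
  ancestors of Gamma: {Kappa, Gamma}
Common ancestors: {Kappa}
Walk up from Gamma: Gamma (not in ancestors of Theta), Kappa (in ancestors of Theta)
Deepest common ancestor (LCA) = Kappa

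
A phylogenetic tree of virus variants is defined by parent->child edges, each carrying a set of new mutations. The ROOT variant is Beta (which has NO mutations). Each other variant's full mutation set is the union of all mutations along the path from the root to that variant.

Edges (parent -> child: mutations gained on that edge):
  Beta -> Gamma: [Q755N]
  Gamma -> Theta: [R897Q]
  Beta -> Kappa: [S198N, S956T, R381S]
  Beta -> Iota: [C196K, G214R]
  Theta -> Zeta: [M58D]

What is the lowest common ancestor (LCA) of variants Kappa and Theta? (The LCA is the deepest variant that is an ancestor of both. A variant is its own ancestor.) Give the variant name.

Path from root to Kappa: Beta -> Kappa
  ancestors of Kappa: {Beta, Kappa}
Path from root to Theta: Beta -> Gamma -> Theta
  ancestors of Theta: {Beta, Gamma, Theta}
Common ancestors: {Beta}
Walk up from Theta: Theta (not in ancestors of Kappa), Gamma (not in ancestors of Kappa), Beta (in ancestors of Kappa)
Deepest common ancestor (LCA) = Beta

Answer: Beta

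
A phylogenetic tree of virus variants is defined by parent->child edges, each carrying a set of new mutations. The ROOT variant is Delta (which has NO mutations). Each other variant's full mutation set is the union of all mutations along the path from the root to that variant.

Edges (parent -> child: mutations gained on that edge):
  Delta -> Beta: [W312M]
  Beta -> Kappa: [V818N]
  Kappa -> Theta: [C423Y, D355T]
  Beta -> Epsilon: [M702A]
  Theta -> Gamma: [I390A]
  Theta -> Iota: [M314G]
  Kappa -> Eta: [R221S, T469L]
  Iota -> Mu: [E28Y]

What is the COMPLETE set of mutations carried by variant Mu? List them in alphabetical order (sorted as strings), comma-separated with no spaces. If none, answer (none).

At Delta: gained [] -> total []
At Beta: gained ['W312M'] -> total ['W312M']
At Kappa: gained ['V818N'] -> total ['V818N', 'W312M']
At Theta: gained ['C423Y', 'D355T'] -> total ['C423Y', 'D355T', 'V818N', 'W312M']
At Iota: gained ['M314G'] -> total ['C423Y', 'D355T', 'M314G', 'V818N', 'W312M']
At Mu: gained ['E28Y'] -> total ['C423Y', 'D355T', 'E28Y', 'M314G', 'V818N', 'W312M']

Answer: C423Y,D355T,E28Y,M314G,V818N,W312M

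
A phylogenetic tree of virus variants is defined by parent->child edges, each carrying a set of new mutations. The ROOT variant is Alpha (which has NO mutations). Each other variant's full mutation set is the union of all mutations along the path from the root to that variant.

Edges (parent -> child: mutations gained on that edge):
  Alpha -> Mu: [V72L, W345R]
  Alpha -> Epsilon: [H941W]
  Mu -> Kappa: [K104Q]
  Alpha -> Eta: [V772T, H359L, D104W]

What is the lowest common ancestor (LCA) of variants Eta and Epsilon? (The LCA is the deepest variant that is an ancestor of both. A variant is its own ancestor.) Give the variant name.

Answer: Alpha

Derivation:
Path from root to Eta: Alpha -> Eta
  ancestors of Eta: {Alpha, Eta}
Path from root to Epsilon: Alpha -> Epsilon
  ancestors of Epsilon: {Alpha, Epsilon}
Common ancestors: {Alpha}
Walk up from Epsilon: Epsilon (not in ancestors of Eta), Alpha (in ancestors of Eta)
Deepest common ancestor (LCA) = Alpha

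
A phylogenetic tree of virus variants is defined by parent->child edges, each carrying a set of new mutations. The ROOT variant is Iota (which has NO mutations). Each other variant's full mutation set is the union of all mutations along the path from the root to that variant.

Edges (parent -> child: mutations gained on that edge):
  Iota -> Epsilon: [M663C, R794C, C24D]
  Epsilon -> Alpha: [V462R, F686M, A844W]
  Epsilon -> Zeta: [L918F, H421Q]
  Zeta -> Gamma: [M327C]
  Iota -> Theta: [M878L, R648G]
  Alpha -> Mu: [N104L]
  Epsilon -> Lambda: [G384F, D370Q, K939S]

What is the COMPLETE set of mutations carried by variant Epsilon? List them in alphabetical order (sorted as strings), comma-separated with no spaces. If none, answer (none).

At Iota: gained [] -> total []
At Epsilon: gained ['M663C', 'R794C', 'C24D'] -> total ['C24D', 'M663C', 'R794C']

Answer: C24D,M663C,R794C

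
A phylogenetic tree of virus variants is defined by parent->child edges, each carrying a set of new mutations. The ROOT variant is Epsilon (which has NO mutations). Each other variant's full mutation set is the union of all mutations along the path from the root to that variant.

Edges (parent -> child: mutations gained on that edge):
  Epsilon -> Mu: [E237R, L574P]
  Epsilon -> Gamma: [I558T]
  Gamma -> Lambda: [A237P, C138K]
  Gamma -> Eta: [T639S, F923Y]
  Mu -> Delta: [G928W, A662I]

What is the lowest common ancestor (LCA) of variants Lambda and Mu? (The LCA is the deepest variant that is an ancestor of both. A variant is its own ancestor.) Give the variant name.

Path from root to Lambda: Epsilon -> Gamma -> Lambda
  ancestors of Lambda: {Epsilon, Gamma, Lambda}
Path from root to Mu: Epsilon -> Mu
  ancestors of Mu: {Epsilon, Mu}
Common ancestors: {Epsilon}
Walk up from Mu: Mu (not in ancestors of Lambda), Epsilon (in ancestors of Lambda)
Deepest common ancestor (LCA) = Epsilon

Answer: Epsilon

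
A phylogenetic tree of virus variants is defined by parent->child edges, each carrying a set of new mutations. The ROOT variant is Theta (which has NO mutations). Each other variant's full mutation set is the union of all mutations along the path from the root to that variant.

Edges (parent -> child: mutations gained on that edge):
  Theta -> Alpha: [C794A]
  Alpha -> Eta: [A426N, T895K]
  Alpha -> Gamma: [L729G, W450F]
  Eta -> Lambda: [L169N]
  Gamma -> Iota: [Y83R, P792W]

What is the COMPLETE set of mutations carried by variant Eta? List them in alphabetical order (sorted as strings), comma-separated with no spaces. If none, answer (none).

Answer: A426N,C794A,T895K

Derivation:
At Theta: gained [] -> total []
At Alpha: gained ['C794A'] -> total ['C794A']
At Eta: gained ['A426N', 'T895K'] -> total ['A426N', 'C794A', 'T895K']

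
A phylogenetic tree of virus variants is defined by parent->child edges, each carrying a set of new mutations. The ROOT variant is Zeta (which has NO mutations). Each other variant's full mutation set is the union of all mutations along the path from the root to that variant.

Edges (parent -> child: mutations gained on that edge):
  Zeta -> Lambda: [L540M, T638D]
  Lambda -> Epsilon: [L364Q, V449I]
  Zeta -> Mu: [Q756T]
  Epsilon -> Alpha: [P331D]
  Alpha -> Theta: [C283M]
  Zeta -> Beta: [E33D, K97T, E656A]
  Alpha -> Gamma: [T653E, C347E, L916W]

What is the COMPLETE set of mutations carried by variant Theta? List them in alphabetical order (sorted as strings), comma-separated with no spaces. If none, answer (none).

Answer: C283M,L364Q,L540M,P331D,T638D,V449I

Derivation:
At Zeta: gained [] -> total []
At Lambda: gained ['L540M', 'T638D'] -> total ['L540M', 'T638D']
At Epsilon: gained ['L364Q', 'V449I'] -> total ['L364Q', 'L540M', 'T638D', 'V449I']
At Alpha: gained ['P331D'] -> total ['L364Q', 'L540M', 'P331D', 'T638D', 'V449I']
At Theta: gained ['C283M'] -> total ['C283M', 'L364Q', 'L540M', 'P331D', 'T638D', 'V449I']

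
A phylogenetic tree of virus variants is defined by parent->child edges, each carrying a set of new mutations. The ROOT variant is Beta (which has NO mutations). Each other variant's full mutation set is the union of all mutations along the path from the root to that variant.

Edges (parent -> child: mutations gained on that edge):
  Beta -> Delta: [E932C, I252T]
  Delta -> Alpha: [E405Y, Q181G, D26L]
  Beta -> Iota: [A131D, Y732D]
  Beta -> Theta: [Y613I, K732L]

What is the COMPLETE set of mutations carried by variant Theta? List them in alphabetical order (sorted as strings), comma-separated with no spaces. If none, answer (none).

Answer: K732L,Y613I

Derivation:
At Beta: gained [] -> total []
At Theta: gained ['Y613I', 'K732L'] -> total ['K732L', 'Y613I']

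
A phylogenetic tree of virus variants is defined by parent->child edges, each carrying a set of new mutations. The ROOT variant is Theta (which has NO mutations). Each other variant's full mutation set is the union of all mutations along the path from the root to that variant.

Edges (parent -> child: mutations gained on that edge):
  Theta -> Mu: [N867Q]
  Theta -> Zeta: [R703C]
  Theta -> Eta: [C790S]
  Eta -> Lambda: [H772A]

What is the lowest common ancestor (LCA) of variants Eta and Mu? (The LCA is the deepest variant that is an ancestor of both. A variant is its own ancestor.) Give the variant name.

Answer: Theta

Derivation:
Path from root to Eta: Theta -> Eta
  ancestors of Eta: {Theta, Eta}
Path from root to Mu: Theta -> Mu
  ancestors of Mu: {Theta, Mu}
Common ancestors: {Theta}
Walk up from Mu: Mu (not in ancestors of Eta), Theta (in ancestors of Eta)
Deepest common ancestor (LCA) = Theta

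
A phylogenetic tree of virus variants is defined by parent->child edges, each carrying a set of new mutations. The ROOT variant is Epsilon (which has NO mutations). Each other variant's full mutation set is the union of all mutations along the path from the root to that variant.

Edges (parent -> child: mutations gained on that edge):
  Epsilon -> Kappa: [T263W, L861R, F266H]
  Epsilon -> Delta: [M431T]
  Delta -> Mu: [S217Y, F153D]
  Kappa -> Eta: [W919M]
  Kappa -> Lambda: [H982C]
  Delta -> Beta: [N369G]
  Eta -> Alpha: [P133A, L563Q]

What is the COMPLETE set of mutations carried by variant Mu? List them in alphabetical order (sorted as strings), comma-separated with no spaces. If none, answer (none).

At Epsilon: gained [] -> total []
At Delta: gained ['M431T'] -> total ['M431T']
At Mu: gained ['S217Y', 'F153D'] -> total ['F153D', 'M431T', 'S217Y']

Answer: F153D,M431T,S217Y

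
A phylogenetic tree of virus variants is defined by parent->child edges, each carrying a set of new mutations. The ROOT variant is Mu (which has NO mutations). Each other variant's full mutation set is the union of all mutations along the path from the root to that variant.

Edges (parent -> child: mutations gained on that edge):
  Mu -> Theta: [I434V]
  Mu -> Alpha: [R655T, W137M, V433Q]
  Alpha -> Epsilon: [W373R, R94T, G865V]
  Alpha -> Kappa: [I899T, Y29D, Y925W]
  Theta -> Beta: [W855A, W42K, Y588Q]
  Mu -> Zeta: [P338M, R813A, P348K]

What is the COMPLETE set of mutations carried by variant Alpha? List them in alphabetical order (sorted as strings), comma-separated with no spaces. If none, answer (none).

Answer: R655T,V433Q,W137M

Derivation:
At Mu: gained [] -> total []
At Alpha: gained ['R655T', 'W137M', 'V433Q'] -> total ['R655T', 'V433Q', 'W137M']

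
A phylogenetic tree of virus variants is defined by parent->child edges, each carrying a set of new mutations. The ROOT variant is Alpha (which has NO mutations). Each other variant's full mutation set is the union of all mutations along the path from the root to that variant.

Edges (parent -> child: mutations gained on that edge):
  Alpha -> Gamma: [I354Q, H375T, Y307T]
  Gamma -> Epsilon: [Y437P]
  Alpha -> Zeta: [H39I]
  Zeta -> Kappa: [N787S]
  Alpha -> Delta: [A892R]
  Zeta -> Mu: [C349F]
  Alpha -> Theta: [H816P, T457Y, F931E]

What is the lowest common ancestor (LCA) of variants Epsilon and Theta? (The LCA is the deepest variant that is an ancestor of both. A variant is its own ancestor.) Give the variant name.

Path from root to Epsilon: Alpha -> Gamma -> Epsilon
  ancestors of Epsilon: {Alpha, Gamma, Epsilon}
Path from root to Theta: Alpha -> Theta
  ancestors of Theta: {Alpha, Theta}
Common ancestors: {Alpha}
Walk up from Theta: Theta (not in ancestors of Epsilon), Alpha (in ancestors of Epsilon)
Deepest common ancestor (LCA) = Alpha

Answer: Alpha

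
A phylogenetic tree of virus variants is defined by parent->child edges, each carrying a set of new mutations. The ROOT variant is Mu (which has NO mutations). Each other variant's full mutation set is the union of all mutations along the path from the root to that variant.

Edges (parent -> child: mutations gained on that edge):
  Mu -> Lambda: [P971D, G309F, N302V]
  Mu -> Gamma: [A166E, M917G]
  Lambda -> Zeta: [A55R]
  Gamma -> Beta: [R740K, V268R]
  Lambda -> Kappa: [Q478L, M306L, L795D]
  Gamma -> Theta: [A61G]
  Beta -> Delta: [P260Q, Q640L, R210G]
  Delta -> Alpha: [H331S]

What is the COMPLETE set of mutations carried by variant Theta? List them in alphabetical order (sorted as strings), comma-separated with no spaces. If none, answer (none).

At Mu: gained [] -> total []
At Gamma: gained ['A166E', 'M917G'] -> total ['A166E', 'M917G']
At Theta: gained ['A61G'] -> total ['A166E', 'A61G', 'M917G']

Answer: A166E,A61G,M917G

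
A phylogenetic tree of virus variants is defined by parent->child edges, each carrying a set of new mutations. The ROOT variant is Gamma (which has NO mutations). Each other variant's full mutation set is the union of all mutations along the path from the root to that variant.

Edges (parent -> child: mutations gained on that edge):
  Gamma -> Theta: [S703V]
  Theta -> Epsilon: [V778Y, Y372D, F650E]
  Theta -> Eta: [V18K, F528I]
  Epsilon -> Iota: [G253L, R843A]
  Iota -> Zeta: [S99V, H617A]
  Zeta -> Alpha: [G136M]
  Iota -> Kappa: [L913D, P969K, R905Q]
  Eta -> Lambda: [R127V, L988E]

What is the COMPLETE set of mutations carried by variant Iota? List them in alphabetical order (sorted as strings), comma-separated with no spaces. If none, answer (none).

At Gamma: gained [] -> total []
At Theta: gained ['S703V'] -> total ['S703V']
At Epsilon: gained ['V778Y', 'Y372D', 'F650E'] -> total ['F650E', 'S703V', 'V778Y', 'Y372D']
At Iota: gained ['G253L', 'R843A'] -> total ['F650E', 'G253L', 'R843A', 'S703V', 'V778Y', 'Y372D']

Answer: F650E,G253L,R843A,S703V,V778Y,Y372D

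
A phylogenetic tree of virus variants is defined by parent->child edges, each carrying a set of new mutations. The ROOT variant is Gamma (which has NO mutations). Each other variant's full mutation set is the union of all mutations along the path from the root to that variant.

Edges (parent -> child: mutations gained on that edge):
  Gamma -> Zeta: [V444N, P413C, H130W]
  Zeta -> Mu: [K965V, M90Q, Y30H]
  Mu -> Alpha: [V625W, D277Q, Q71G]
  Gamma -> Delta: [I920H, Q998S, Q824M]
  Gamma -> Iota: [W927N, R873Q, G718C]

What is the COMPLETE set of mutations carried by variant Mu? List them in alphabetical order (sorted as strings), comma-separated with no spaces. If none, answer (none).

Answer: H130W,K965V,M90Q,P413C,V444N,Y30H

Derivation:
At Gamma: gained [] -> total []
At Zeta: gained ['V444N', 'P413C', 'H130W'] -> total ['H130W', 'P413C', 'V444N']
At Mu: gained ['K965V', 'M90Q', 'Y30H'] -> total ['H130W', 'K965V', 'M90Q', 'P413C', 'V444N', 'Y30H']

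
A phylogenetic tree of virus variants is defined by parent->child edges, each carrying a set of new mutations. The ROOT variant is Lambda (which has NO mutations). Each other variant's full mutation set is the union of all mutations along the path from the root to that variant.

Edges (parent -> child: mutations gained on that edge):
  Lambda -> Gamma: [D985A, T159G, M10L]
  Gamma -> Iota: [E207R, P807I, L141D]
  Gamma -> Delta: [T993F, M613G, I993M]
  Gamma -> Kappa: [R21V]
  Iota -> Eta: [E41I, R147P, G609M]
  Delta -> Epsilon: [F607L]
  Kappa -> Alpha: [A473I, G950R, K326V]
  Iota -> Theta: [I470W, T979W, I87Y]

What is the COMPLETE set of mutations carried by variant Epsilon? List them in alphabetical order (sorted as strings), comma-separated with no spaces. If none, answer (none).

At Lambda: gained [] -> total []
At Gamma: gained ['D985A', 'T159G', 'M10L'] -> total ['D985A', 'M10L', 'T159G']
At Delta: gained ['T993F', 'M613G', 'I993M'] -> total ['D985A', 'I993M', 'M10L', 'M613G', 'T159G', 'T993F']
At Epsilon: gained ['F607L'] -> total ['D985A', 'F607L', 'I993M', 'M10L', 'M613G', 'T159G', 'T993F']

Answer: D985A,F607L,I993M,M10L,M613G,T159G,T993F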